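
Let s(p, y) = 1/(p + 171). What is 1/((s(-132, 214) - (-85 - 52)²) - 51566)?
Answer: -39/2743064 ≈ -1.4218e-5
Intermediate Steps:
s(p, y) = 1/(171 + p)
1/((s(-132, 214) - (-85 - 52)²) - 51566) = 1/((1/(171 - 132) - (-85 - 52)²) - 51566) = 1/((1/39 - 1*(-137)²) - 51566) = 1/((1/39 - 1*18769) - 51566) = 1/((1/39 - 18769) - 51566) = 1/(-731990/39 - 51566) = 1/(-2743064/39) = -39/2743064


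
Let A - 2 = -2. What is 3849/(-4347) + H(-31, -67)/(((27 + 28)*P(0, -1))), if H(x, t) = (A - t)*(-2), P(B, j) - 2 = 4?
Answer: -102926/79695 ≈ -1.2915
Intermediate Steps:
A = 0 (A = 2 - 2 = 0)
P(B, j) = 6 (P(B, j) = 2 + 4 = 6)
H(x, t) = 2*t (H(x, t) = (0 - t)*(-2) = -t*(-2) = 2*t)
3849/(-4347) + H(-31, -67)/(((27 + 28)*P(0, -1))) = 3849/(-4347) + (2*(-67))/(((27 + 28)*6)) = 3849*(-1/4347) - 134/(55*6) = -1283/1449 - 134/330 = -1283/1449 - 134*1/330 = -1283/1449 - 67/165 = -102926/79695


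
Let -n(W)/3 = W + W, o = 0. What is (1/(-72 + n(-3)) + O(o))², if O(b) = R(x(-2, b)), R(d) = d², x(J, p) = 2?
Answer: 46225/2916 ≈ 15.852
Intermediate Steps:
n(W) = -6*W (n(W) = -3*(W + W) = -6*W)
O(b) = 4 (O(b) = 2² = 4)
(1/(-72 + n(-3)) + O(o))² = (1/(-72 - 6*(-3)) + 4)² = (1/(-72 + 18) + 4)² = (1/(-54) + 4)² = (-1/54 + 4)² = (215/54)² = 46225/2916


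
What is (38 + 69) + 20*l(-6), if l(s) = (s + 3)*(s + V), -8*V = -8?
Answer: 407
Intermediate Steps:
V = 1 (V = -1/8*(-8) = 1)
l(s) = (1 + s)*(3 + s) (l(s) = (s + 3)*(s + 1) = (3 + s)*(1 + s) = (1 + s)*(3 + s))
(38 + 69) + 20*l(-6) = (38 + 69) + 20*(3 + (-6)**2 + 4*(-6)) = 107 + 20*(3 + 36 - 24) = 107 + 20*15 = 107 + 300 = 407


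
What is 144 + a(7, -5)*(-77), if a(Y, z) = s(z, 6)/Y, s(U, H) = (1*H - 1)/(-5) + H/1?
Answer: 89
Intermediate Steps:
s(U, H) = ⅕ + 4*H/5 (s(U, H) = (H - 1)*(-⅕) + H*1 = (-1 + H)*(-⅕) + H = (⅕ - H/5) + H = ⅕ + 4*H/5)
a(Y, z) = 5/Y (a(Y, z) = (⅕ + (⅘)*6)/Y = (⅕ + 24/5)/Y = 5/Y)
144 + a(7, -5)*(-77) = 144 + (5/7)*(-77) = 144 - 55 = 89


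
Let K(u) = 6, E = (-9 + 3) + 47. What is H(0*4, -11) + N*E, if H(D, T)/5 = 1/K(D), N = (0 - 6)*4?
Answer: -5899/6 ≈ -983.17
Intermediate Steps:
E = 41 (E = -6 + 47 = 41)
N = -24 (N = -6*4 = -24)
H(D, T) = ⅚ (H(D, T) = 5/6 = 5*(⅙) = ⅚)
H(0*4, -11) + N*E = ⅚ - 24*41 = ⅚ - 984 = -5899/6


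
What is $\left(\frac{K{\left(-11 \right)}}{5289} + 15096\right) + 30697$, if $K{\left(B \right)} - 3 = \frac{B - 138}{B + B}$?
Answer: $\frac{123915863}{2706} \approx 45793.0$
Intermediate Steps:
$K{\left(B \right)} = 3 + \frac{-138 + B}{2 B}$ ($K{\left(B \right)} = 3 + \frac{B - 138}{B + B} = 3 + \frac{-138 + B}{2 B}$)
$\left(\frac{K{\left(-11 \right)}}{5289} + 15096\right) + 30697 = \left(\frac{\frac{7}{2} - \frac{69}{-11}}{5289} + 15096\right) + 30697 = \left(\left(\frac{7}{2} - - \frac{69}{11}\right) \frac{1}{5289} + 15096\right) + 30697 = \left(\left(\frac{7}{2} + \frac{69}{11}\right) \frac{1}{5289} + 15096\right) + 30697 = \left(\frac{215}{22} \cdot \frac{1}{5289} + 15096\right) + 30697 = \left(\frac{5}{2706} + 15096\right) + 30697 = \frac{40849781}{2706} + 30697 = \frac{123915863}{2706}$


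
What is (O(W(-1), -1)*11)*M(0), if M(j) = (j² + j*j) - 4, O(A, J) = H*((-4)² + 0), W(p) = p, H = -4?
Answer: 2816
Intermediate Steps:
O(A, J) = -64 (O(A, J) = -4*((-4)² + 0) = -4*(16 + 0) = -4*16 = -64)
M(j) = -4 + 2*j² (M(j) = (j² + j²) - 4 = 2*j² - 4 = -4 + 2*j²)
(O(W(-1), -1)*11)*M(0) = (-64*11)*(-4 + 2*0²) = -704*(-4 + 2*0) = -704*(-4 + 0) = -704*(-4) = 2816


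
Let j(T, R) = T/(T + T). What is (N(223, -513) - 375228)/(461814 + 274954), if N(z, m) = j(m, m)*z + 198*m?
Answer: -953381/1473536 ≈ -0.64700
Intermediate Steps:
j(T, R) = 1/2 (j(T, R) = T/((2*T)) = (1/(2*T))*T = 1/2)
N(z, m) = z/2 + 198*m
(N(223, -513) - 375228)/(461814 + 274954) = (((1/2)*223 + 198*(-513)) - 375228)/(461814 + 274954) = ((223/2 - 101574) - 375228)/736768 = (-202925/2 - 375228)*(1/736768) = -953381/2*1/736768 = -953381/1473536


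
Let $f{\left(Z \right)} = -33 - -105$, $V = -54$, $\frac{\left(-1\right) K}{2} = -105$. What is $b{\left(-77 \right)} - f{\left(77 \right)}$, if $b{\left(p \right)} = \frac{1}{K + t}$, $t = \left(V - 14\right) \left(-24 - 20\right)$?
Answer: $- \frac{230543}{3202} \approx -72.0$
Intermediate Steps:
$K = 210$ ($K = \left(-2\right) \left(-105\right) = 210$)
$f{\left(Z \right)} = 72$ ($f{\left(Z \right)} = -33 + 105 = 72$)
$t = 2992$ ($t = \left(-54 - 14\right) \left(-24 - 20\right) = \left(-68\right) \left(-44\right) = 2992$)
$b{\left(p \right)} = \frac{1}{3202}$ ($b{\left(p \right)} = \frac{1}{210 + 2992} = \frac{1}{3202}$)
$b{\left(-77 \right)} - f{\left(77 \right)} = \frac{1}{3202} - 72 = - \frac{230543}{3202}$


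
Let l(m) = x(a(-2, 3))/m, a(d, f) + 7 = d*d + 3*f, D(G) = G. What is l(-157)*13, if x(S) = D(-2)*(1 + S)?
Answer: 182/157 ≈ 1.1592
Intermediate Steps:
a(d, f) = -7 + d² + 3*f (a(d, f) = -7 + (d*d + 3*f) = -7 + (d² + 3*f) = -7 + d² + 3*f)
x(S) = -2 - 2*S (x(S) = -2*(1 + S) = -2 - 2*S)
l(m) = -14/m (l(m) = (-2 - 2*(-7 + (-2)² + 3*3))/m = (-2 - 2*(-7 + 4 + 9))/m = (-2 - 2*6)/m = (-2 - 12)/m = -14/m)
l(-157)*13 = -14/(-157)*13 = -14*(-1/157)*13 = (14/157)*13 = 182/157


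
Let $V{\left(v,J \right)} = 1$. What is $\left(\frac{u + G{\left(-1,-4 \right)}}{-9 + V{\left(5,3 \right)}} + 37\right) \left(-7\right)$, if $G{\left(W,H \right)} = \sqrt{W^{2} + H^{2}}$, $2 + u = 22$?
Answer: $- \frac{483}{2} + \frac{7 \sqrt{17}}{8} \approx -237.89$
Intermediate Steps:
$u = 20$ ($u = -2 + 22 = 20$)
$G{\left(W,H \right)} = \sqrt{H^{2} + W^{2}}$
$\left(\frac{u + G{\left(-1,-4 \right)}}{-9 + V{\left(5,3 \right)}} + 37\right) \left(-7\right) = \left(\frac{20 + \sqrt{\left(-4\right)^{2} + \left(-1\right)^{2}}}{-9 + 1} + 37\right) \left(-7\right) = \left(\frac{20 + \sqrt{16 + 1}}{-8} + 37\right) \left(-7\right) = \left(\left(20 + \sqrt{17}\right) \left(- \frac{1}{8}\right) + 37\right) \left(-7\right) = \left(\left(- \frac{5}{2} - \frac{\sqrt{17}}{8}\right) + 37\right) \left(-7\right) = \left(\frac{69}{2} - \frac{\sqrt{17}}{8}\right) \left(-7\right) = - \frac{483}{2} + \frac{7 \sqrt{17}}{8}$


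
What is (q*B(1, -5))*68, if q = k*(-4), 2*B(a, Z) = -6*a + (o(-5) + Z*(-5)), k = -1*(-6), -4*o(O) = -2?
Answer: -15912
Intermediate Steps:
o(O) = 1/2 (o(O) = -1/4*(-2) = 1/2)
k = 6
B(a, Z) = 1/4 - 3*a - 5*Z/2 (B(a, Z) = (-6*a + (1/2 + Z*(-5)))/2 = (-6*a + (1/2 - 5*Z))/2 = (1/2 - 6*a - 5*Z)/2 = 1/4 - 3*a - 5*Z/2)
q = -24 (q = 6*(-4) = -24)
(q*B(1, -5))*68 = -24*(1/4 - 3*1 - 5/2*(-5))*68 = -24*(1/4 - 3 + 25/2)*68 = -24*39/4*68 = -234*68 = -15912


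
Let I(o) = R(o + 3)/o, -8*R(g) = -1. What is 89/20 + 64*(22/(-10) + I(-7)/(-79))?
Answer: -1507871/11060 ≈ -136.34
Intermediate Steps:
R(g) = 1/8 (R(g) = -1/8*(-1) = 1/8)
I(o) = 1/(8*o)
89/20 + 64*(22/(-10) + I(-7)/(-79)) = 89/20 + 64*(22/(-10) + ((1/8)/(-7))/(-79)) = 89*(1/20) + 64*(22*(-1/10) + ((1/8)*(-1/7))*(-1/79)) = 89/20 + 64*(-11/5 - 1/56*(-1/79)) = 89/20 + 64*(-11/5 + 1/4424) = 89/20 + 64*(-48659/22120) = 89/20 - 389272/2765 = -1507871/11060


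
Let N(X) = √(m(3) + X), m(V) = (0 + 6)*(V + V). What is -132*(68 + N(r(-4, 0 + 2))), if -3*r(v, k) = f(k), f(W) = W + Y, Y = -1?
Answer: -8976 - 44*√321 ≈ -9764.3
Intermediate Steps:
m(V) = 12*V (m(V) = 6*(2*V) = 12*V)
f(W) = -1 + W (f(W) = W - 1 = -1 + W)
r(v, k) = ⅓ - k/3 (r(v, k) = -(-1 + k)/3 = ⅓ - k/3)
N(X) = √(36 + X) (N(X) = √(12*3 + X) = √(36 + X))
-132*(68 + N(r(-4, 0 + 2))) = -132*(68 + √(36 + (⅓ - (0 + 2)/3))) = -132*(68 + √(36 + (⅓ - ⅓*2))) = -132*(68 + √(36 + (⅓ - ⅔))) = -132*(68 + √(36 - ⅓)) = -132*(68 + √(107/3)) = -132*(68 + √321/3) = -8976 - 44*√321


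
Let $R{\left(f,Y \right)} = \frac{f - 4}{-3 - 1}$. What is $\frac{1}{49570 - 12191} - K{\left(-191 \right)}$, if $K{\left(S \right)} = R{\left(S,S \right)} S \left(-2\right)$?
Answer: $- \frac{1392180853}{74758} \approx -18623.0$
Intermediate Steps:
$R{\left(f,Y \right)} = 1 - \frac{f}{4}$ ($R{\left(f,Y \right)} = \frac{-4 + f}{-4} = \left(-4 + f\right) \left(- \frac{1}{4}\right) = 1 - \frac{f}{4}$)
$K{\left(S \right)} = - 2 S \left(1 - \frac{S}{4}\right)$ ($K{\left(S \right)} = \left(1 - \frac{S}{4}\right) S \left(-2\right) = S \left(1 - \frac{S}{4}\right) \left(-2\right) = - 2 S \left(1 - \frac{S}{4}\right)$)
$\frac{1}{49570 - 12191} - K{\left(-191 \right)} = \frac{1}{49570 - 12191} - \frac{1}{2} \left(-191\right) \left(-4 - 191\right) = \frac{1}{37379} - \frac{1}{2} \left(-191\right) \left(-195\right) = \frac{1}{37379} - \frac{37245}{2} = - \frac{1392180853}{74758}$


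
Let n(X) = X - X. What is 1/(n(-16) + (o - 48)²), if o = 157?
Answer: 1/11881 ≈ 8.4168e-5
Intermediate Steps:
n(X) = 0
1/(n(-16) + (o - 48)²) = 1/(0 + (157 - 48)²) = 1/(0 + 109²) = 1/(0 + 11881) = 1/11881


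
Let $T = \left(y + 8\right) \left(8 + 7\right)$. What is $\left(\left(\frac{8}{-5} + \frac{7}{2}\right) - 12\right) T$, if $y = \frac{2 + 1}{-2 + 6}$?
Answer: $- \frac{10605}{8} \approx -1325.6$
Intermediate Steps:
$y = \frac{3}{4} \approx 0.75$
$T = \frac{525}{4}$ ($T = \left(\frac{3}{4} + 8\right) \left(8 + 7\right) = \frac{35}{4} \cdot 15 = \frac{525}{4} \approx 131.25$)
$\left(\left(\frac{8}{-5} + \frac{7}{2}\right) - 12\right) T = \left(\left(\frac{8}{-5} + \frac{7}{2}\right) - 12\right) \frac{525}{4} = \left(\left(8 \left(- \frac{1}{5}\right) + 7 \cdot \frac{1}{2}\right) - 12\right) \frac{525}{4} = \left(\left(- \frac{8}{5} + \frac{7}{2}\right) - 12\right) \frac{525}{4} = \left(\frac{19}{10} - 12\right) \frac{525}{4} = \left(- \frac{101}{10}\right) \frac{525}{4} = - \frac{10605}{8}$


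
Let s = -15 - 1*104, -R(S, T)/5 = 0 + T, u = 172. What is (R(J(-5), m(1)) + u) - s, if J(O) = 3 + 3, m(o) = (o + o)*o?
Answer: 281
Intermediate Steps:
m(o) = 2*o**2 (m(o) = (2*o)*o = 2*o**2)
J(O) = 6
R(S, T) = -5*T (R(S, T) = -5*(0 + T) = -5*T)
s = -119 (s = -15 - 104 = -119)
(R(J(-5), m(1)) + u) - s = (-10*1**2 + 172) - 1*(-119) = (-10 + 172) + 119 = 162 + 119 = 281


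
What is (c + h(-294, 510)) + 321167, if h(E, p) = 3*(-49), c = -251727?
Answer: 69293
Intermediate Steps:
h(E, p) = -147
(c + h(-294, 510)) + 321167 = (-251727 - 147) + 321167 = -251874 + 321167 = 69293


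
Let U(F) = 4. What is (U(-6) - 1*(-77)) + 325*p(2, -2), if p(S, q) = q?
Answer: -569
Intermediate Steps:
(U(-6) - 1*(-77)) + 325*p(2, -2) = (4 - 1*(-77)) + 325*(-2) = (4 + 77) - 650 = 81 - 650 = -569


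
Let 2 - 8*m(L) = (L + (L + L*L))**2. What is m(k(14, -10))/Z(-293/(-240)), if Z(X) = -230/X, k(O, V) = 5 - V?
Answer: 19051739/441600 ≈ 43.143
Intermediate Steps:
m(L) = 1/4 - (L**2 + 2*L)**2/8 (m(L) = 1/4 - (L + (L + L*L))**2/8 = 1/4 - (L + (L + L**2))**2/8 = 1/4 - (L**2 + 2*L)**2/8)
m(k(14, -10))/Z(-293/(-240)) = (1/4 - (5 - 1*(-10))**2*(2 + (5 - 1*(-10)))**2/8)/((-230/((-293/(-240))))) = (1/4 - (5 + 10)**2*(2 + (5 + 10))**2/8)/((-230/((-293*(-1/240))))) = (1/4 - 1/8*15**2*(2 + 15)**2)/((-230/293/240)) = (1/4 - 1/8*225*17**2)/((-230*240/293)) = (1/4 - 1/8*225*289)/(-55200/293) = (1/4 - 65025/8)*(-293/55200) = -65023/8*(-293/55200) = 19051739/441600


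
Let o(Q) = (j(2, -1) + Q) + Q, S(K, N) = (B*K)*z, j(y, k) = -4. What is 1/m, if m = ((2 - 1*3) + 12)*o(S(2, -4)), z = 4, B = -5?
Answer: -1/924 ≈ -0.0010823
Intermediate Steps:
S(K, N) = -20*K (S(K, N) = -5*K*4 = -20*K)
o(Q) = -4 + 2*Q (o(Q) = (-4 + Q) + Q = -4 + 2*Q)
m = -924 (m = ((2 - 1*3) + 12)*(-4 + 2*(-20*2)) = ((2 - 3) + 12)*(-4 + 2*(-40)) = (-1 + 12)*(-4 - 80) = 11*(-84) = -924)
1/m = 1/(-924) = -1/924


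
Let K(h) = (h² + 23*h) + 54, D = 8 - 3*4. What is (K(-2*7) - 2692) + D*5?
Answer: -2784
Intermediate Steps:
D = -4 (D = 8 - 12 = -4)
K(h) = 54 + h² + 23*h
(K(-2*7) - 2692) + D*5 = ((54 + (-2*7)² + 23*(-2*7)) - 2692) - 4*5 = ((54 + (-14)² + 23*(-14)) - 2692) - 20 = ((54 + 196 - 322) - 2692) - 20 = (-72 - 2692) - 20 = -2764 - 20 = -2784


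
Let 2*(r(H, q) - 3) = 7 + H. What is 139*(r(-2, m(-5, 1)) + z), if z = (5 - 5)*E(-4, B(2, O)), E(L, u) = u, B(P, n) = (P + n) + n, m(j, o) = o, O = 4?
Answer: 1529/2 ≈ 764.50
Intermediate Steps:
B(P, n) = P + 2*n
r(H, q) = 13/2 + H/2 (r(H, q) = 3 + (7 + H)/2 = 3 + (7/2 + H/2) = 13/2 + H/2)
z = 0 (z = (5 - 5)*(2 + 2*4) = 0*(2 + 8) = 0*10 = 0)
139*(r(-2, m(-5, 1)) + z) = 139*((13/2 + (½)*(-2)) + 0) = 139*((13/2 - 1) + 0) = 139*(11/2 + 0) = 139*(11/2) = 1529/2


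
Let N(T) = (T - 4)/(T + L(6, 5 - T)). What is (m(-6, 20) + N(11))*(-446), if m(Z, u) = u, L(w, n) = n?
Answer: -47722/5 ≈ -9544.4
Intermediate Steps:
N(T) = -⅘ + T/5 (N(T) = (T - 4)/(T + (5 - T)) = (-4 + T)/5 = (-4 + T)*(⅕) = -⅘ + T/5)
(m(-6, 20) + N(11))*(-446) = (20 + (-⅘ + (⅕)*11))*(-446) = (20 + (-⅘ + 11/5))*(-446) = (20 + 7/5)*(-446) = (107/5)*(-446) = -47722/5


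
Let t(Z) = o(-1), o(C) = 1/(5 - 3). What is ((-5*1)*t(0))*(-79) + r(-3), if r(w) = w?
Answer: 389/2 ≈ 194.50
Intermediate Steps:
o(C) = ½ (o(C) = 1/2 = ½)
t(Z) = ½
((-5*1)*t(0))*(-79) + r(-3) = (-5*1*(½))*(-79) - 3 = -5*½*(-79) - 3 = -5/2*(-79) - 3 = 395/2 - 3 = 389/2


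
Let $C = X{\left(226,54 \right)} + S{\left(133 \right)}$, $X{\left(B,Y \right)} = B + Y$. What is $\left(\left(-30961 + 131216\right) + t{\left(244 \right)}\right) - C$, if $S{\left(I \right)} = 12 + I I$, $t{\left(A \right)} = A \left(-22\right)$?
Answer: $76906$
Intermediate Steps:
$t{\left(A \right)} = - 22 A$
$S{\left(I \right)} = 12 + I^{2}$
$C = 17981$ ($C = \left(226 + 54\right) + \left(12 + 133^{2}\right) = 280 + \left(12 + 17689\right) = 280 + 17701 = 17981$)
$\left(\left(-30961 + 131216\right) + t{\left(244 \right)}\right) - C = \left(\left(-30961 + 131216\right) - 5368\right) - 17981 = \left(100255 - 5368\right) - 17981 = 94887 - 17981 = 76906$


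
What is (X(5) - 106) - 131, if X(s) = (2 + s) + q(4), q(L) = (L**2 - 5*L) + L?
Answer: -230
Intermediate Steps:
q(L) = L**2 - 4*L
X(s) = 2 + s (X(s) = (2 + s) + 4*(-4 + 4) = (2 + s) + 4*0 = (2 + s) + 0 = 2 + s)
(X(5) - 106) - 131 = ((2 + 5) - 106) - 131 = (7 - 106) - 131 = -99 - 131 = -230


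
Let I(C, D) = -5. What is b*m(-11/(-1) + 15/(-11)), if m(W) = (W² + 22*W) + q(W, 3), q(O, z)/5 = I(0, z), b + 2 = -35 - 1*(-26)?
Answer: -33863/11 ≈ -3078.5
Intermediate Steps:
b = -11 (b = -2 + (-35 - 1*(-26)) = -2 + (-35 + 26) = -2 - 9 = -11)
q(O, z) = -25 (q(O, z) = 5*(-5) = -25)
m(W) = -25 + W² + 22*W (m(W) = (W² + 22*W) - 25 = -25 + W² + 22*W)
b*m(-11/(-1) + 15/(-11)) = -11*(-25 + (-11/(-1) + 15/(-11))² + 22*(-11/(-1) + 15/(-11))) = -11*(-25 + (-11*(-1) + 15*(-1/11))² + 22*(-11*(-1) + 15*(-1/11))) = -11*(-25 + (11 - 15/11)² + 22*(11 - 15/11)) = -11*(-25 + (106/11)² + 22*(106/11)) = -11*(-25 + 11236/121 + 212) = -11*33863/121 = -33863/11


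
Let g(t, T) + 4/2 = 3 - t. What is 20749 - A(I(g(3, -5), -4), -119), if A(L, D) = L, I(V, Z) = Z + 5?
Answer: 20748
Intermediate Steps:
g(t, T) = 1 - t (g(t, T) = -2 + (3 - t) = 1 - t)
I(V, Z) = 5 + Z
20749 - A(I(g(3, -5), -4), -119) = 20749 - (5 - 4) = 20749 - 1*1 = 20749 - 1 = 20748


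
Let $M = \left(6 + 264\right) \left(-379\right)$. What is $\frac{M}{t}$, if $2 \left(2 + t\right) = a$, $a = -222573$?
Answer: $\frac{204660}{222577} \approx 0.9195$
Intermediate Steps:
$t = - \frac{222577}{2}$ ($t = -2 + \frac{1}{2} \left(-222573\right) = -2 - \frac{222573}{2} = - \frac{222577}{2} \approx -1.1129 \cdot 10^{5}$)
$M = -102330$ ($M = 270 \left(-379\right) = -102330$)
$\frac{M}{t} = - \frac{102330}{- \frac{222577}{2}} = \left(-102330\right) \left(- \frac{2}{222577}\right) = \frac{204660}{222577}$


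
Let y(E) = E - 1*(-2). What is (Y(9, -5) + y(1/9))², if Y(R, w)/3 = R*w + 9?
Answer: 908209/81 ≈ 11212.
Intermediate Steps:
Y(R, w) = 27 + 3*R*w (Y(R, w) = 3*(R*w + 9) = 3*(9 + R*w) = 27 + 3*R*w)
y(E) = 2 + E (y(E) = E + 2 = 2 + E)
(Y(9, -5) + y(1/9))² = ((27 + 3*9*(-5)) + (2 + 1/9))² = ((27 - 135) + (2 + ⅑))² = (-108 + 19/9)² = (-953/9)² = 908209/81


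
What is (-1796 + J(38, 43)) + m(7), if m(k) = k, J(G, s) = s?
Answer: -1746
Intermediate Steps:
(-1796 + J(38, 43)) + m(7) = (-1796 + 43) + 7 = -1753 + 7 = -1746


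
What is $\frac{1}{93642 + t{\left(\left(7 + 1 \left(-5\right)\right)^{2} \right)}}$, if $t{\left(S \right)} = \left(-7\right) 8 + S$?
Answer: $\frac{1}{93590} \approx 1.0685 \cdot 10^{-5}$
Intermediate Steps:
$t{\left(S \right)} = -56 + S$
$\frac{1}{93642 + t{\left(\left(7 + 1 \left(-5\right)\right)^{2} \right)}} = \frac{1}{93642 - \left(56 - \left(7 + 1 \left(-5\right)\right)^{2}\right)} = \frac{1}{93642 - \left(56 - \left(7 - 5\right)^{2}\right)} = \frac{1}{93642 - \left(56 - 2^{2}\right)} = \frac{1}{93642 + \left(-56 + 4\right)} = \frac{1}{93642 - 52} = \frac{1}{93590}$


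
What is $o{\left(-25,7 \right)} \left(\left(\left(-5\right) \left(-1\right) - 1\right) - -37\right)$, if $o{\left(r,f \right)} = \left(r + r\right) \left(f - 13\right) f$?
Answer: $86100$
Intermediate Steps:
$o{\left(r,f \right)} = 2 f r \left(-13 + f\right)$ ($o{\left(r,f \right)} = 2 r \left(-13 + f\right) f = 2 f r \left(-13 + f\right)$)
$o{\left(-25,7 \right)} \left(\left(\left(-5\right) \left(-1\right) - 1\right) - -37\right) = 2 \cdot 7 \left(-25\right) \left(-13 + 7\right) \left(\left(\left(-5\right) \left(-1\right) - 1\right) - -37\right) = 2 \cdot 7 \left(-25\right) \left(-6\right) \left(\left(5 - 1\right) + 37\right) = 2100 \left(4 + 37\right) = 2100 \cdot 41 = 86100$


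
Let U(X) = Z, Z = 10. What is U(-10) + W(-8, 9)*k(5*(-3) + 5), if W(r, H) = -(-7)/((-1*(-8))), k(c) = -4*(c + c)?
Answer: 80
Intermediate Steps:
k(c) = -8*c
W(r, H) = 7/8 (W(r, H) = -(-7)/8 = -1*(-7/8) = 7/8)
U(X) = 10
U(-10) + W(-8, 9)*k(5*(-3) + 5) = 10 + 7*(-8*(5*(-3) + 5))/8 = 10 + 7*(-8*(-15 + 5))/8 = 10 + 7*(-8*(-10))/8 = 10 + (7/8)*80 = 10 + 70 = 80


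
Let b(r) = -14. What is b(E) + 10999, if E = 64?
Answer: 10985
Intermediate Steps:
b(E) + 10999 = -14 + 10999 = 10985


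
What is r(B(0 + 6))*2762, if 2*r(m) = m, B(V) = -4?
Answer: -5524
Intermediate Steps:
r(m) = m/2
r(B(0 + 6))*2762 = ((½)*(-4))*2762 = -2*2762 = -5524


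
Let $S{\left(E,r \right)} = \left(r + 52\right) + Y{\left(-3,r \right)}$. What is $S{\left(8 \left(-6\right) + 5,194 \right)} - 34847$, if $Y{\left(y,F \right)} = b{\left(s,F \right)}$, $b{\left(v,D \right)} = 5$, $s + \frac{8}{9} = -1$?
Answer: $-34596$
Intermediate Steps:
$s = - \frac{17}{9}$ ($s = - \frac{8}{9} - 1 = - \frac{17}{9} \approx -1.8889$)
$Y{\left(y,F \right)} = 5$
$S{\left(E,r \right)} = 57 + r$ ($S{\left(E,r \right)} = \left(r + 52\right) + 5 = \left(52 + r\right) + 5 = 57 + r$)
$S{\left(8 \left(-6\right) + 5,194 \right)} - 34847 = \left(57 + 194\right) - 34847 = 251 - 34847 = -34596$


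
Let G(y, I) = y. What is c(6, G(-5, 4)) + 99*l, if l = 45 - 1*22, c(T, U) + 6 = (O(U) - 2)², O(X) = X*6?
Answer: 3295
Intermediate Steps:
O(X) = 6*X
c(T, U) = -6 + (-2 + 6*U)² (c(T, U) = -6 + (6*U - 2)² = -6 + (-2 + 6*U)²)
l = 23 (l = 45 - 22 = 23)
c(6, G(-5, 4)) + 99*l = (-2 - 24*(-5) + 36*(-5)²) + 99*23 = (-2 + 120 + 36*25) + 2277 = (-2 + 120 + 900) + 2277 = 1018 + 2277 = 3295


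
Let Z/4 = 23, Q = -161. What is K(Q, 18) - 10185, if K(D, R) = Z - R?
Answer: -10111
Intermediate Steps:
Z = 92 (Z = 4*23 = 92)
K(D, R) = 92 - R
K(Q, 18) - 10185 = (92 - 1*18) - 10185 = (92 - 18) - 10185 = 74 - 10185 = -10111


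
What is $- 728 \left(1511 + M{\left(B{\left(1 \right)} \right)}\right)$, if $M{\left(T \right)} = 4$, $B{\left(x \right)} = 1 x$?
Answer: $-1102920$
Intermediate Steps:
$B{\left(x \right)} = x$
$- 728 \left(1511 + M{\left(B{\left(1 \right)} \right)}\right) = - 728 \left(1511 + 4\right) = \left(-728\right) 1515 = -1102920$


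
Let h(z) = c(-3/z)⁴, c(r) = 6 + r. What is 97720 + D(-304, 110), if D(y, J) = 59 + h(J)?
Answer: 14502144249201/146410000 ≈ 99052.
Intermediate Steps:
h(z) = (6 - 3/z)⁴
D(y, J) = 59 + (6 - 3/J)⁴
97720 + D(-304, 110) = 97720 + (59 + (6 - 3/110)⁴) = 97720 + (59 + (657/110)⁴) = 97720 + (59 + 186320859201/146410000) = 97720 + 194959049201/146410000 = 14502144249201/146410000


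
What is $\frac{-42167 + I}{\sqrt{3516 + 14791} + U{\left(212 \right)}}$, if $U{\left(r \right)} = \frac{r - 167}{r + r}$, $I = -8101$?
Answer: $\frac{959113440}{3291157207} - \frac{9036979968 \sqrt{18307}}{3291157207} \approx -371.23$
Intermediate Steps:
$U{\left(r \right)} = \frac{-167 + r}{2 r}$
$\frac{-42167 + I}{\sqrt{3516 + 14791} + U{\left(212 \right)}} = \frac{-42167 - 8101}{\sqrt{3516 + 14791} + \frac{-167 + 212}{2 \cdot 212}} = - \frac{50268}{\sqrt{18307} + \frac{1}{2} \cdot \frac{1}{212} \cdot 45} = - \frac{50268}{\sqrt{18307} + \frac{45}{424}} = - \frac{50268}{\frac{45}{424} + \sqrt{18307}}$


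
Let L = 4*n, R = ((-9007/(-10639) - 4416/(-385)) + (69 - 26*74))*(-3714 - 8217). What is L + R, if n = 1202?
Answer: 90070804889006/4096015 ≈ 2.1990e+7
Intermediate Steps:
R = 90051111248886/4096015 (R = ((-9007*(-1/10639) - 4416*(-1/385)) + (69 - 1924))*(-11931) = ((9007/10639 + 4416/385) - 1855)*(-11931) = (50449519/4096015 - 1855)*(-11931) = -7547658306/4096015*(-11931) = 90051111248886/4096015 ≈ 2.1985e+7)
L = 4808 (L = 4*1202 = 4808)
L + R = 4808 + 90051111248886/4096015 = 90070804889006/4096015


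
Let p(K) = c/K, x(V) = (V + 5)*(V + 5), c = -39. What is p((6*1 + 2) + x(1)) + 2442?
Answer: 107409/44 ≈ 2441.1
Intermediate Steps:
x(V) = (5 + V)² (x(V) = (5 + V)*(5 + V) = (5 + V)²)
p(K) = -39/K
p((6*1 + 2) + x(1)) + 2442 = -39/((6*1 + 2) + (5 + 1)²) + 2442 = -39/((6 + 2) + 6²) + 2442 = -39/(8 + 36) + 2442 = -39/44 + 2442 = 107409/44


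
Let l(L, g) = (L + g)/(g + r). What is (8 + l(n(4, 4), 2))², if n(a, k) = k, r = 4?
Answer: 81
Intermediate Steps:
l(L, g) = (L + g)/(4 + g) (l(L, g) = (L + g)/(g + 4) = (L + g)/(4 + g))
(8 + l(n(4, 4), 2))² = (8 + (4 + 2)/(4 + 2))² = (8 + 6/6)² = (8 + (⅙)*6)² = (8 + 1)² = 9² = 81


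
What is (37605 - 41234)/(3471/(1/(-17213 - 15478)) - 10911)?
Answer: 3629/113481372 ≈ 3.1979e-5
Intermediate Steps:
(37605 - 41234)/(3471/(1/(-17213 - 15478)) - 10911) = -3629/(3471/(1/(-32691)) - 10911) = -3629/(3471/(-1/32691) - 10911) = -3629/(3471*(-32691) - 10911) = -3629/(-113470461 - 10911) = -3629/(-113481372) = -3629*(-1/113481372) = 3629/113481372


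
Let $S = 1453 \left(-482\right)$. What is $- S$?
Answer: $700346$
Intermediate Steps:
$S = -700346$
$- S = \left(-1\right) \left(-700346\right) = 700346$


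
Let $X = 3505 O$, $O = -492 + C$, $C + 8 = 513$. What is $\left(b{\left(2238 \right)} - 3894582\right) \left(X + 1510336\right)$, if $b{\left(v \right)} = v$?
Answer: $-6056101921944$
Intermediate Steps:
$C = 505$ ($C = -8 + 513 = 505$)
$O = 13$ ($O = -492 + 505 = 13$)
$X = 45565$ ($X = 3505 \cdot 13 = 45565$)
$\left(b{\left(2238 \right)} - 3894582\right) \left(X + 1510336\right) = \left(2238 - 3894582\right) \left(45565 + 1510336\right) = \left(-3892344\right) 1555901 = -6056101921944$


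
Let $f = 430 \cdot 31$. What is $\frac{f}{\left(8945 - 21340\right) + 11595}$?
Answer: $- \frac{1333}{80} \approx -16.663$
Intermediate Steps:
$f = 13330$
$\frac{f}{\left(8945 - 21340\right) + 11595} = \frac{13330}{\left(8945 - 21340\right) + 11595} = \frac{13330}{-12395 + 11595} = \frac{13330}{-800} = 13330 \left(- \frac{1}{800}\right) = - \frac{1333}{80}$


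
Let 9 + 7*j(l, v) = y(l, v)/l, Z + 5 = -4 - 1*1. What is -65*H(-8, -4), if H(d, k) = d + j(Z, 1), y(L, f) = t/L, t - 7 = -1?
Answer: 42211/70 ≈ 603.01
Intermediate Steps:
t = 6 (t = 7 - 1 = 6)
y(L, f) = 6/L
Z = -10 (Z = -5 + (-4 - 1*1) = -5 + (-4 - 1) = -5 - 5 = -10)
j(l, v) = -9/7 + 6/(7*l²) (j(l, v) = -9/7 + ((6/l)/l)/7 = -9/7 + (6/l²)/7 = -9/7 + 6/(7*l²))
H(d, k) = -447/350 + d (H(d, k) = d + (-9/7 + (6/7)/(-10)²) = d + (-9/7 + (6/7)*(1/100)) = d + (-9/7 + 3/350) = d - 447/350 = -447/350 + d)
-65*H(-8, -4) = -65*(-447/350 - 8) = -65*(-3247/350) = 42211/70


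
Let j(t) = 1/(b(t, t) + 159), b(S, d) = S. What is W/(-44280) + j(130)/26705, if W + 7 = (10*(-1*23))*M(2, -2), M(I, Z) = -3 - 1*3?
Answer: -2119283921/68348349720 ≈ -0.031007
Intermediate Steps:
j(t) = 1/(159 + t) (j(t) = 1/(t + 159) = 1/(159 + t))
M(I, Z) = -6 (M(I, Z) = -3 - 3 = -6)
W = 1373 (W = -7 + (10*(-1*23))*(-6) = -7 + (10*(-23))*(-6) = -7 - 230*(-6) = -7 + 1380 = 1373)
W/(-44280) + j(130)/26705 = 1373/(-44280) + 1/((159 + 130)*26705) = 1373*(-1/44280) + (1/26705)/289 = -1373/44280 + (1/289)*(1/26705) = -1373/44280 + 1/7717745 = -2119283921/68348349720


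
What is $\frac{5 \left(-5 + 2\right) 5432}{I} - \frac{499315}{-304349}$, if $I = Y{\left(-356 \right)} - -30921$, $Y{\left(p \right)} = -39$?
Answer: $- \frac{1563085115}{1566484303} \approx -0.99783$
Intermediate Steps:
$I = 30882$ ($I = -39 - -30921 = -39 + 30921 = 30882$)
$\frac{5 \left(-5 + 2\right) 5432}{I} - \frac{499315}{-304349} = \frac{5 \left(-5 + 2\right) 5432}{30882} - \frac{499315}{-304349} = 5 \left(-3\right) 5432 \cdot \frac{1}{30882} - - \frac{499315}{304349} = \left(-15\right) 5432 \cdot \frac{1}{30882} + \frac{499315}{304349} = \left(-81480\right) \frac{1}{30882} + \frac{499315}{304349} = - \frac{13580}{5147} + \frac{499315}{304349} = - \frac{1563085115}{1566484303}$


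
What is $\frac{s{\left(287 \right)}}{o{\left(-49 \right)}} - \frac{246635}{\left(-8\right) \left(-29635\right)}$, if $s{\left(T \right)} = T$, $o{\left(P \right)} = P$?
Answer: $- \frac{2289345}{331912} \approx -6.8974$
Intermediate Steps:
$\frac{s{\left(287 \right)}}{o{\left(-49 \right)}} - \frac{246635}{\left(-8\right) \left(-29635\right)} = \frac{287}{-49} - \frac{246635}{\left(-8\right) \left(-29635\right)} = 287 \left(- \frac{1}{49}\right) - \frac{246635}{237080} = - \frac{41}{7} - \frac{49327}{47416} = - \frac{2289345}{331912}$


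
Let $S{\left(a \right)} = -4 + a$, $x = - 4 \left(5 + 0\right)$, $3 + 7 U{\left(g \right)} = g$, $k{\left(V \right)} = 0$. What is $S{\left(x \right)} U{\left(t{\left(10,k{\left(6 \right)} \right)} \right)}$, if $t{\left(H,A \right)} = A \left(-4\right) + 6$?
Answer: $- \frac{72}{7} \approx -10.286$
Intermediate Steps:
$t{\left(H,A \right)} = 6 - 4 A$ ($t{\left(H,A \right)} = - 4 A + 6 = 6 - 4 A$)
$U{\left(g \right)} = - \frac{3}{7} + \frac{g}{7}$
$x = -20$ ($x = \left(-4\right) 5 = -20$)
$S{\left(x \right)} U{\left(t{\left(10,k{\left(6 \right)} \right)} \right)} = \left(-4 - 20\right) \left(- \frac{3}{7} + \frac{6 - 0}{7}\right) = - 24 \left(- \frac{3}{7} + \frac{6 + 0}{7}\right) = - 24 \left(- \frac{3}{7} + \frac{1}{7} \cdot 6\right) = - 24 \left(- \frac{3}{7} + \frac{6}{7}\right) = \left(-24\right) \frac{3}{7} = - \frac{72}{7}$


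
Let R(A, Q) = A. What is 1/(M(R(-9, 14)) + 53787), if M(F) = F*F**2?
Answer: 1/53058 ≈ 1.8847e-5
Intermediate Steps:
M(F) = F**3
1/(M(R(-9, 14)) + 53787) = 1/((-9)**3 + 53787) = 1/(-729 + 53787) = 1/53058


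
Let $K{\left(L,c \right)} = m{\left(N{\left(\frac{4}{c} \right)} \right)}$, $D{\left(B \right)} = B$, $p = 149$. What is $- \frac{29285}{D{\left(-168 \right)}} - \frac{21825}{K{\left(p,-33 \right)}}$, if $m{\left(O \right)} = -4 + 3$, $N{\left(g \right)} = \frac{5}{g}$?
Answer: $\frac{3695885}{168} \approx 21999.0$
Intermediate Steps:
$m{\left(O \right)} = -1$
$K{\left(L,c \right)} = -1$
$- \frac{29285}{D{\left(-168 \right)}} - \frac{21825}{K{\left(p,-33 \right)}} = - \frac{29285}{-168} - \frac{21825}{-1} = \left(-29285\right) \left(- \frac{1}{168}\right) - -21825 = \frac{29285}{168} + 21825 = \frac{3695885}{168}$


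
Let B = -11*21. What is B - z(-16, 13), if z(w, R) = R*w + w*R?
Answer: 185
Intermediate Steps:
B = -231
z(w, R) = 2*R*w (z(w, R) = R*w + R*w = 2*R*w)
B - z(-16, 13) = -231 - 2*13*(-16) = -231 - 1*(-416) = -231 + 416 = 185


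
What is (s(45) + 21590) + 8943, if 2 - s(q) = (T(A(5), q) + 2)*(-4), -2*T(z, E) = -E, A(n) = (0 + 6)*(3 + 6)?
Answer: 30633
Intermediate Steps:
A(n) = 54 (A(n) = 6*9 = 54)
T(z, E) = E/2 (T(z, E) = -(-1)*E/2 = E/2)
s(q) = 10 + 2*q (s(q) = 2 - (q/2 + 2)*(-4) = 2 - (2 + q/2)*(-4) = 2 - (-8 - 2*q) = 2 + (8 + 2*q) = 10 + 2*q)
(s(45) + 21590) + 8943 = ((10 + 2*45) + 21590) + 8943 = ((10 + 90) + 21590) + 8943 = (100 + 21590) + 8943 = 21690 + 8943 = 30633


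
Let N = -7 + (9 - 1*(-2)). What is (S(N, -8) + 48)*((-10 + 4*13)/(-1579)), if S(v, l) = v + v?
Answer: -2352/1579 ≈ -1.4895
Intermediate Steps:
N = 4 (N = -7 + (9 + 2) = -7 + 11 = 4)
S(v, l) = 2*v
(S(N, -8) + 48)*((-10 + 4*13)/(-1579)) = (2*4 + 48)*((-10 + 4*13)/(-1579)) = (8 + 48)*((-10 + 52)*(-1/1579)) = 56*(42*(-1/1579)) = 56*(-42/1579) = -2352/1579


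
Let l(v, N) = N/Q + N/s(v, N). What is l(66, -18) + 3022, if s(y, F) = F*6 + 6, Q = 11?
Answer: 564841/187 ≈ 3020.5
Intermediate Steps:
s(y, F) = 6 + 6*F (s(y, F) = 6*F + 6 = 6 + 6*F)
l(v, N) = N/11 + N/(6 + 6*N)
l(66, -18) + 3022 = (1/66)*(-18)*(17 + 6*(-18))/(1 - 18) + 3022 = (1/66)*(-18)*(17 - 108)/(-17) + 3022 = (1/66)*(-18)*(-1/17)*(-91) + 3022 = -273/187 + 3022 = 564841/187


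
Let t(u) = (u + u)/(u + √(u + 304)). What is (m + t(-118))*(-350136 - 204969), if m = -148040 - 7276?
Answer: 592214701826400/6869 - 65502390*√186/6869 ≈ 8.6215e+10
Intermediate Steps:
m = -155316
t(u) = 2*u/(u + √(304 + u)) (t(u) = (2*u)/(u + √(304 + u)) = 2*u/(u + √(304 + u)))
(m + t(-118))*(-350136 - 204969) = (-155316 + 2*(-118)/(-118 + √(304 - 118)))*(-350136 - 204969) = (-155316 + 2*(-118)/(-118 + √186))*(-555105) = (-155316 - 236/(-118 + √186))*(-555105) = 86216688180 + 131004780/(-118 + √186)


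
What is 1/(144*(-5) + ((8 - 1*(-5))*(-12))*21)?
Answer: -1/3996 ≈ -0.00025025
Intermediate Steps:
1/(144*(-5) + ((8 - 1*(-5))*(-12))*21) = 1/(-720 + ((8 + 5)*(-12))*21) = 1/(-720 + (13*(-12))*21) = 1/(-720 - 156*21) = 1/(-720 - 3276) = 1/(-3996) = -1/3996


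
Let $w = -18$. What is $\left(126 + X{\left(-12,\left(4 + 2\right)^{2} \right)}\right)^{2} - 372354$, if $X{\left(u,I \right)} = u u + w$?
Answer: $-308850$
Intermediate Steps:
$X{\left(u,I \right)} = -18 + u^{2}$ ($X{\left(u,I \right)} = u u - 18 = u^{2} - 18 = -18 + u^{2}$)
$\left(126 + X{\left(-12,\left(4 + 2\right)^{2} \right)}\right)^{2} - 372354 = \left(126 - \left(18 - \left(-12\right)^{2}\right)\right)^{2} - 372354 = \left(126 + \left(-18 + 144\right)\right)^{2} - 372354 = \left(126 + 126\right)^{2} - 372354 = 252^{2} - 372354 = 63504 - 372354 = -308850$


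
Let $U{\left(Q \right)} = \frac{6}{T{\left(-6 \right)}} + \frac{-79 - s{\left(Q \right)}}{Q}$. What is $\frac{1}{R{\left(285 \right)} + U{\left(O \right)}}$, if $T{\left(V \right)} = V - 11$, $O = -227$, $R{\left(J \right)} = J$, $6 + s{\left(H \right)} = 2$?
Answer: $\frac{3859}{1099728} \approx 0.003509$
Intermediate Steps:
$s{\left(H \right)} = -4$ ($s{\left(H \right)} = -6 + 2 = -4$)
$T{\left(V \right)} = -11 + V$
$U{\left(Q \right)} = - \frac{6}{17} - \frac{75}{Q}$ ($U{\left(Q \right)} = \frac{6}{-11 - 6} + \frac{-79 - -4}{Q} = \frac{6}{-17} + \frac{-79 + 4}{Q} = 6 \left(- \frac{1}{17}\right) - \frac{75}{Q} = - \frac{6}{17} - \frac{75}{Q}$)
$\frac{1}{R{\left(285 \right)} + U{\left(O \right)}} = \frac{1}{285 - \left(\frac{6}{17} + \frac{75}{-227}\right)} = \frac{1}{285 - \frac{87}{3859}} = \frac{1}{\frac{1099728}{3859}} = \frac{3859}{1099728}$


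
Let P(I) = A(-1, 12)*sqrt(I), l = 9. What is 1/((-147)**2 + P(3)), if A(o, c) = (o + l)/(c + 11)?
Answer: 3810387/82338652619 - 184*sqrt(3)/247015957857 ≈ 4.6276e-5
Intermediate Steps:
A(o, c) = (9 + o)/(11 + c) (A(o, c) = (o + 9)/(c + 11) = (9 + o)/(11 + c))
P(I) = 8*sqrt(I)/23 (P(I) = ((9 - 1)/(11 + 12))*sqrt(I) = (8/23)*sqrt(I) = ((1/23)*8)*sqrt(I) = 8*sqrt(I)/23)
1/((-147)**2 + P(3)) = 1/((-147)**2 + 8*sqrt(3)/23) = 1/(21609 + 8*sqrt(3)/23)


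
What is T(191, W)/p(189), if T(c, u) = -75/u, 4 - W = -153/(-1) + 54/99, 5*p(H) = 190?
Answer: 165/12502 ≈ 0.013198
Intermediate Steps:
p(H) = 38 (p(H) = (⅕)*190 = 38)
W = -1645/11 (W = 4 - (-153/(-1) + 54/99) = 4 - (-153*(-1) + 54*(1/99)) = 4 - (153 + 6/11) = 4 - 1*1689/11 = 4 - 1689/11 = -1645/11 ≈ -149.55)
T(191, W)/p(189) = -75/(-1645/11)/38 = -75*(-11/1645)*(1/38) = (165/329)*(1/38) = 165/12502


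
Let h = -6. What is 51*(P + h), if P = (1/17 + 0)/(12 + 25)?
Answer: -11319/37 ≈ -305.92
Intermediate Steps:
P = 1/629 (P = (1/17 + 0)/37 = (1/17)*(1/37) = 1/629 ≈ 0.0015898)
51*(P + h) = 51*(1/629 - 6) = 51*(-3773/629) = -11319/37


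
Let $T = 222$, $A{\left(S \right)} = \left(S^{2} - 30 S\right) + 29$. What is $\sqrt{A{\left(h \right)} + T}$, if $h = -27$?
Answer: $\sqrt{1790} \approx 42.308$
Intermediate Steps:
$A{\left(S \right)} = 29 + S^{2} - 30 S$
$\sqrt{A{\left(h \right)} + T} = \sqrt{\left(29 + \left(-27\right)^{2} - -810\right) + 222} = \sqrt{\left(29 + 729 + 810\right) + 222} = \sqrt{1568 + 222} = \sqrt{1790}$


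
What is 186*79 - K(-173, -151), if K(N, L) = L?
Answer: 14845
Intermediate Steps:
186*79 - K(-173, -151) = 186*79 - 1*(-151) = 14694 + 151 = 14845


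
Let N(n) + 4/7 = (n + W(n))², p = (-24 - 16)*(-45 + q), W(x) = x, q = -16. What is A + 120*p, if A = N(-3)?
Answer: 2049848/7 ≈ 2.9284e+5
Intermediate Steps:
p = 2440 (p = (-24 - 16)*(-45 - 16) = -40*(-61) = 2440)
N(n) = -4/7 + 4*n² (N(n) = -4/7 + (n + n)² = -4/7 + (2*n)² = -4/7 + 4*n²)
A = 248/7 (A = -4/7 + 4*(-3)² = -4/7 + 4*9 = -4/7 + 36 = 248/7 ≈ 35.429)
A + 120*p = 248/7 + 120*2440 = 248/7 + 292800 = 2049848/7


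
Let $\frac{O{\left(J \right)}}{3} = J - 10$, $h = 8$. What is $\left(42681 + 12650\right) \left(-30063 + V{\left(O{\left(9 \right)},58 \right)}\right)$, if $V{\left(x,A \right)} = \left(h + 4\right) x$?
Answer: $-1665407769$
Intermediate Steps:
$O{\left(J \right)} = -30 + 3 J$ ($O{\left(J \right)} = 3 \left(J - 10\right) = 3 \left(-10 + J\right) = -30 + 3 J$)
$V{\left(x,A \right)} = 12 x$ ($V{\left(x,A \right)} = \left(8 + 4\right) x = 12 x$)
$\left(42681 + 12650\right) \left(-30063 + V{\left(O{\left(9 \right)},58 \right)}\right) = \left(42681 + 12650\right) \left(-30063 + 12 \left(-30 + 3 \cdot 9\right)\right) = 55331 \left(-30063 + 12 \left(-30 + 27\right)\right) = 55331 \left(-30063 + 12 \left(-3\right)\right) = 55331 \left(-30063 - 36\right) = 55331 \left(-30099\right) = -1665407769$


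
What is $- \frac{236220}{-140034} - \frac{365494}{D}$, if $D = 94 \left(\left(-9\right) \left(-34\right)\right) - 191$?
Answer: $- \frac{7405345456}{666865247} \approx -11.105$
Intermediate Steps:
$D = 28573$ ($D = 94 \cdot 306 - 191 = 28764 - 191 = 28573$)
$- \frac{236220}{-140034} - \frac{365494}{D} = - \frac{236220}{-140034} - \frac{365494}{28573} = \left(-236220\right) \left(- \frac{1}{140034}\right) - \frac{365494}{28573} = \frac{39370}{23339} - \frac{365494}{28573} = - \frac{7405345456}{666865247}$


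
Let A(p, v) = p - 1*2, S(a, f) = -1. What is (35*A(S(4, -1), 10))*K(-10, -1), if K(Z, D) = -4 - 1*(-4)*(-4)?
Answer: 2100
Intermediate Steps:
K(Z, D) = -20 (K(Z, D) = -4 + 4*(-4) = -4 - 16 = -20)
A(p, v) = -2 + p (A(p, v) = p - 2 = -2 + p)
(35*A(S(4, -1), 10))*K(-10, -1) = (35*(-2 - 1))*(-20) = (35*(-3))*(-20) = -105*(-20) = 2100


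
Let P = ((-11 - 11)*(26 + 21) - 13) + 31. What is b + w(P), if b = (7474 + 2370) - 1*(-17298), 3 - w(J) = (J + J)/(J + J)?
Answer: 27144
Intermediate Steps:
P = -1016 (P = (-22*47 - 13) + 31 = (-1034 - 13) + 31 = -1047 + 31 = -1016)
w(J) = 2 (w(J) = 3 - (J + J)/(J + J) = 3 - 2*J/(2*J) = 3 - 2*J*1/(2*J) = 3 - 1*1 = 3 - 1 = 2)
b = 27142 (b = 9844 + 17298 = 27142)
b + w(P) = 27142 + 2 = 27144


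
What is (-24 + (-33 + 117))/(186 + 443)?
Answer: 60/629 ≈ 0.095389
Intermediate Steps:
(-24 + (-33 + 117))/(186 + 443) = (-24 + 84)/629 = 60*(1/629) = 60/629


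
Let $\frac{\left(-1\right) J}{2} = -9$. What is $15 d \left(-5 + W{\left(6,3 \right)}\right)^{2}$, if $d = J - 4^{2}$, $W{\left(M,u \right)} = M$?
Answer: $30$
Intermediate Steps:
$J = 18$ ($J = \left(-2\right) \left(-9\right) = 18$)
$d = 2$ ($d = 18 - 4^{2} = 18 - 16 = 2$)
$15 d \left(-5 + W{\left(6,3 \right)}\right)^{2} = 15 \cdot 2 \left(-5 + 6\right)^{2} = 30 \cdot 1^{2} = 30 \cdot 1 = 30$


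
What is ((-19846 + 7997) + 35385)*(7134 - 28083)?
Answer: -493055664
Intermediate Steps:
((-19846 + 7997) + 35385)*(7134 - 28083) = (-11849 + 35385)*(-20949) = 23536*(-20949) = -493055664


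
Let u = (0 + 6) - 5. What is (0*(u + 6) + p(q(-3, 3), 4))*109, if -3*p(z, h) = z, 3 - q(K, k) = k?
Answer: 0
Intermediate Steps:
q(K, k) = 3 - k
p(z, h) = -z/3
u = 1 (u = 6 - 5 = 1)
(0*(u + 6) + p(q(-3, 3), 4))*109 = (0*(1 + 6) - (3 - 1*3)/3)*109 = (0*7 - (3 - 3)/3)*109 = (0 - ⅓*0)*109 = (0 + 0)*109 = 0*109 = 0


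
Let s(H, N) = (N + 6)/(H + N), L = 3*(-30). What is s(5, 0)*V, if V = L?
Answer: -108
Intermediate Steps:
L = -90
s(H, N) = (6 + N)/(H + N)
V = -90
s(5, 0)*V = ((6 + 0)/(5 + 0))*(-90) = (6/5)*(-90) = -108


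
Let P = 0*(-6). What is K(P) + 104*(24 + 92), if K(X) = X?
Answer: 12064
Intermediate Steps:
P = 0
K(P) + 104*(24 + 92) = 0 + 104*(24 + 92) = 0 + 104*116 = 0 + 12064 = 12064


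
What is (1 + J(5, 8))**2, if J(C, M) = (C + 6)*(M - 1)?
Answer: 6084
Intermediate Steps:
J(C, M) = (-1 + M)*(6 + C) (J(C, M) = (6 + C)*(-1 + M) = (-1 + M)*(6 + C))
(1 + J(5, 8))**2 = (1 + (-6 - 1*5 + 6*8 + 5*8))**2 = (1 + (-6 - 5 + 48 + 40))**2 = (1 + 77)**2 = 78**2 = 6084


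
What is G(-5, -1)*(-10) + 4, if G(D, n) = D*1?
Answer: 54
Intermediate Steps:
G(D, n) = D
G(-5, -1)*(-10) + 4 = -5*(-10) + 4 = 50 + 4 = 54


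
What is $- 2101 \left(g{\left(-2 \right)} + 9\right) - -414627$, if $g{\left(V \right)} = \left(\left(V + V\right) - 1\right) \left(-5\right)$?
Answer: $343193$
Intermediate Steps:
$g{\left(V \right)} = 5 - 10 V$ ($g{\left(V \right)} = \left(2 V - 1\right) \left(-5\right) = \left(-1 + 2 V\right) \left(-5\right) = 5 - 10 V$)
$- 2101 \left(g{\left(-2 \right)} + 9\right) - -414627 = - 2101 \left(\left(5 - -20\right) + 9\right) - -414627 = - 2101 \left(\left(5 + 20\right) + 9\right) + 414627 = - 2101 \left(25 + 9\right) + 414627 = \left(-2101\right) 34 + 414627 = -71434 + 414627 = 343193$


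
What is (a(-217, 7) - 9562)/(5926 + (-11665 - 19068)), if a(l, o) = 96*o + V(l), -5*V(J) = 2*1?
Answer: 44452/124035 ≈ 0.35838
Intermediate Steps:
V(J) = -⅖ (V(J) = -2/5 = -⅕*2 = -⅖)
a(l, o) = -⅖ + 96*o (a(l, o) = 96*o - ⅖ = -⅖ + 96*o)
(a(-217, 7) - 9562)/(5926 + (-11665 - 19068)) = ((-⅖ + 96*7) - 9562)/(5926 + (-11665 - 19068)) = ((-⅖ + 672) - 9562)/(5926 - 30733) = (3358/5 - 9562)/(-24807) = -44452/5*(-1/24807) = 44452/124035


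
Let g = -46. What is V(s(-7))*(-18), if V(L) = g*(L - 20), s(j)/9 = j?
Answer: -68724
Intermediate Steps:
s(j) = 9*j
V(L) = 920 - 46*L (V(L) = -46*(L - 20) = -46*(-20 + L) = 920 - 46*L)
V(s(-7))*(-18) = (920 - 414*(-7))*(-18) = (920 - 46*(-63))*(-18) = (920 + 2898)*(-18) = 3818*(-18) = -68724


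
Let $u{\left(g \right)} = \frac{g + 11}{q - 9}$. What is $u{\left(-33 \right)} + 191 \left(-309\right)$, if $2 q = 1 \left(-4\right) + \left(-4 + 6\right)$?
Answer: $- \frac{295084}{5} \approx -59017.0$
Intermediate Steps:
$q = -1$ ($q = \frac{1 \left(-4\right) + \left(-4 + 6\right)}{2} = \frac{-4 + 2}{2} = \frac{1}{2} \left(-2\right) = -1$)
$u{\left(g \right)} = - \frac{11}{10} - \frac{g}{10}$ ($u{\left(g \right)} = \frac{g + 11}{-1 - 9} = \frac{11 + g}{-10} = \left(11 + g\right) \left(- \frac{1}{10}\right) = - \frac{11}{10} - \frac{g}{10}$)
$u{\left(-33 \right)} + 191 \left(-309\right) = \left(- \frac{11}{10} - - \frac{33}{10}\right) + 191 \left(-309\right) = \left(- \frac{11}{10} + \frac{33}{10}\right) - 59019 = \frac{11}{5} - 59019 = - \frac{295084}{5}$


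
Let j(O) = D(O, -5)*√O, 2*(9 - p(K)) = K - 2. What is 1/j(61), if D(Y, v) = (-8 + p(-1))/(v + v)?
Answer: -4*√61/61 ≈ -0.51215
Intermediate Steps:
p(K) = 10 - K/2 (p(K) = 9 - (K - 2)/2 = 9 - (-2 + K)/2 = 9 + (1 - K/2) = 10 - K/2)
D(Y, v) = 5/(4*v) (D(Y, v) = (-8 + (10 - ½*(-1)))/(v + v) = (-8 + (10 + ½))/((2*v)) = (-8 + 21/2)*(1/(2*v)) = 5*(1/(2*v))/2 = 5/(4*v))
j(O) = -√O/4 (j(O) = ((5/4)/(-5))*√O = ((5/4)*(-⅕))*√O = -√O/4)
1/j(61) = 1/(-√61/4) = -4*√61/61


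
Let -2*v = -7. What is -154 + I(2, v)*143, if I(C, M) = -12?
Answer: -1870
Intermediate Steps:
v = 7/2 (v = -1/2*(-7) = 7/2 ≈ 3.5000)
-154 + I(2, v)*143 = -154 - 12*143 = -154 - 1716 = -1870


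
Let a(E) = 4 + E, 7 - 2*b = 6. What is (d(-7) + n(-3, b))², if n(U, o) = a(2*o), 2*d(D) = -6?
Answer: 4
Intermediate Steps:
b = ½ (b = 7/2 - ½*6 = 7/2 - 3 = ½ ≈ 0.50000)
d(D) = -3 (d(D) = (½)*(-6) = -3)
n(U, o) = 4 + 2*o
(d(-7) + n(-3, b))² = (-3 + (4 + 2*(½)))² = (-3 + (4 + 1))² = (-3 + 5)² = 2² = 4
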